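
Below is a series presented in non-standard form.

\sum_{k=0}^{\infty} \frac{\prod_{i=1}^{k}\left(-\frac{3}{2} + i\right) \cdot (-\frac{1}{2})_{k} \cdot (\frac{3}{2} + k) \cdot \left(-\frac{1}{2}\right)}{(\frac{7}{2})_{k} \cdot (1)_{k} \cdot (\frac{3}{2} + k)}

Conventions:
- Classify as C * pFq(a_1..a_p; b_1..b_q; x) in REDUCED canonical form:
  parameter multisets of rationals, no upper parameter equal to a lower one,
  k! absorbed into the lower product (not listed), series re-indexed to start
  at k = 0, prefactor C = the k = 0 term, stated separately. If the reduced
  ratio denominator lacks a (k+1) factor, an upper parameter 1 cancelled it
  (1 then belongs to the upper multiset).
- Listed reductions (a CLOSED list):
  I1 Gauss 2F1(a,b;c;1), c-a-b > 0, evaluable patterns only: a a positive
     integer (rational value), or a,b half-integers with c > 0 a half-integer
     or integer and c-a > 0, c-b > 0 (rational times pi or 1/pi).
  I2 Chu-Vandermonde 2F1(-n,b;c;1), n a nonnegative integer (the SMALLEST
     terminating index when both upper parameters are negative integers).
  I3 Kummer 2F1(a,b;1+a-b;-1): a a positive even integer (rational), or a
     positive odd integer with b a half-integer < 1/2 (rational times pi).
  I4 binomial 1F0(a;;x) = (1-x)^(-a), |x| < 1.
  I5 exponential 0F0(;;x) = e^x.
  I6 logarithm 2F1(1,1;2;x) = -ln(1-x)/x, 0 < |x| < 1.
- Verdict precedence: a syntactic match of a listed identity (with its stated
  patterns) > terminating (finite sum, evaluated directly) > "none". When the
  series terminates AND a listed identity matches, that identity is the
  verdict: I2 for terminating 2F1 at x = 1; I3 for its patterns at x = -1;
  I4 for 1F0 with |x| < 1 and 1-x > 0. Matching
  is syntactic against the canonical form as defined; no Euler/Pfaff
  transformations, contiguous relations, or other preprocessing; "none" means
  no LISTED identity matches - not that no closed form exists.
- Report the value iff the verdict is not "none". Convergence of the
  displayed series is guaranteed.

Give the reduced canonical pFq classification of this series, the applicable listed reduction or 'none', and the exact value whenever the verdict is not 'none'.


x = 1 here; the reduced form reads 2F1, upper {-\frac{1}{2}, -\frac{1}{2}}, lower {\frac{7}{2}}, C = -\frac{1}{2}. Verdict at x = 1: Gauss (I1, half-integer pattern) matches (x = 1; upper {-\frac{1}{2}, -\frac{1}{2}} half-integers, c = \frac{7}{2} in the evaluable pattern). Its exact value is \left(-\frac{175}{1024}\right) \cdot \pi.

First insight: with t_0 = -\frac{1}{2}, the running product (C = -1/2) telescopes to a rising factorial.
Adjacent-term ratio: r(k) = 1 * (k-\frac{1}{2}) (k-\frac{1}{2}) / [(k+\frac{7}{2}) (k+1)] - poly over poly, x = 1 from leading terms; C = -\frac{1}{2} at k = 0.


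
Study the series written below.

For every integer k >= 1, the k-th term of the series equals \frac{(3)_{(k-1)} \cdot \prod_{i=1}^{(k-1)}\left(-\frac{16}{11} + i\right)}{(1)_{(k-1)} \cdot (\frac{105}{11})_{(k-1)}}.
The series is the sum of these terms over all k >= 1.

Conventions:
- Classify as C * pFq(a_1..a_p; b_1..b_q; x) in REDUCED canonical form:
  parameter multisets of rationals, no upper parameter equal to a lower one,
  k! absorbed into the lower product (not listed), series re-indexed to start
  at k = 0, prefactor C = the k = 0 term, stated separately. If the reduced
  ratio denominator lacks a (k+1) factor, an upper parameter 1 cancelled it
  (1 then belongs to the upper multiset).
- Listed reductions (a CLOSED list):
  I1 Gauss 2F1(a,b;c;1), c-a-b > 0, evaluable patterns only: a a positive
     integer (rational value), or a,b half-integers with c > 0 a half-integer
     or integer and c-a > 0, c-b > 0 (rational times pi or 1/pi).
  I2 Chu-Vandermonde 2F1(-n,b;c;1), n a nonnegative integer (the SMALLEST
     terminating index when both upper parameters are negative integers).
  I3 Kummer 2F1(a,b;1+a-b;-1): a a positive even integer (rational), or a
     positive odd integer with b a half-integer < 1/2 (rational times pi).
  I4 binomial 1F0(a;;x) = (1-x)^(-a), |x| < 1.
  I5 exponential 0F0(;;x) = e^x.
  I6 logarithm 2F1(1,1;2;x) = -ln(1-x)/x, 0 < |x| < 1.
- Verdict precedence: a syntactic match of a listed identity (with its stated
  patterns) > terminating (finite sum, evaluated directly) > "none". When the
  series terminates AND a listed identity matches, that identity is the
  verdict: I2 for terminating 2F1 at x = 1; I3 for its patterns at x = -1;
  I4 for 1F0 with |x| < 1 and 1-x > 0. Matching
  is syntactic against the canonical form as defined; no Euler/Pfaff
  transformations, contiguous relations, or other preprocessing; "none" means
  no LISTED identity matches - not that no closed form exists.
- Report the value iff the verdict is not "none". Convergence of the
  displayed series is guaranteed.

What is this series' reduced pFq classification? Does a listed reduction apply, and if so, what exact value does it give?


This is 1 * 2F1(-\frac{5}{11}, 3; \frac{105}{11}; 1) in reduced canonical form. Verdict: Gauss (I1, integer-parameter pattern) fires (x = 1: the Gamma ratio telescopes since c-a-b = 7 > 0 and a = 3 in Z>0). Exact value: \frac{7802}{9317}.

First insight: t_0 = 1 here, and (1)_k (prefactor 1) is k! itself.
Term ratio: r(k) = 1 * (k-\frac{5}{11}) (k+3) / [(k+\frac{105}{11}) (k+1)] - poly over poly, x = 1 from leading terms; C = 1 at k = 0.


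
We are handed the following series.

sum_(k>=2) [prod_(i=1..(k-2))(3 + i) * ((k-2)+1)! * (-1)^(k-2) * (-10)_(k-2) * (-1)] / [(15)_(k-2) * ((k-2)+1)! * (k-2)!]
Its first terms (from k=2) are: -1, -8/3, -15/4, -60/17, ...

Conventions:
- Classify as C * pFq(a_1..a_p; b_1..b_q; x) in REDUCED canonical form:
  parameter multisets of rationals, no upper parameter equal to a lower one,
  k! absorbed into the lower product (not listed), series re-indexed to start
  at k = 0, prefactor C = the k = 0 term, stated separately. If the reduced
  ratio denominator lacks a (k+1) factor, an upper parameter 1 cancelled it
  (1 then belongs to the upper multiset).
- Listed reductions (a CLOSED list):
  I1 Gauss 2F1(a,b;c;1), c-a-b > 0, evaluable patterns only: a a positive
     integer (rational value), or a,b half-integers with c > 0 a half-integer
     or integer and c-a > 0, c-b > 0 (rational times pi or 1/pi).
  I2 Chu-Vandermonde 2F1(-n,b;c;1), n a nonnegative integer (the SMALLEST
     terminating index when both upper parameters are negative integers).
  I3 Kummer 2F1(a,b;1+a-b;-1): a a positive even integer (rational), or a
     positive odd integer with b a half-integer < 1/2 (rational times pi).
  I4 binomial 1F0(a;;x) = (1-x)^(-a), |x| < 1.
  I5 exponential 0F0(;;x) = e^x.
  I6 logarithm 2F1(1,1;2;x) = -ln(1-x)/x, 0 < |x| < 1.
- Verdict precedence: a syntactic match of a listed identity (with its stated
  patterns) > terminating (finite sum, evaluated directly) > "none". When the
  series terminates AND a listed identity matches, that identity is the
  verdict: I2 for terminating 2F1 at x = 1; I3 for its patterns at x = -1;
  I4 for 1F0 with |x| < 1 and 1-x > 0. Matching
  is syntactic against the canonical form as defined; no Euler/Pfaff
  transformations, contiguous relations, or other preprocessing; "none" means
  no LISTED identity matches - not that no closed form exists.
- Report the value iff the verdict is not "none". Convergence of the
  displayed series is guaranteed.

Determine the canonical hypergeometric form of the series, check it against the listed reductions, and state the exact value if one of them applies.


Structural cue: t_0 = -1 here, and the denominator's factorial ratio (C = -1) is a lower Pochhammer.
Term ratio: r(k) = (-1) * (k-10) (k+4) / [(k+15) (k+1)] - rational in k, leading ratio (-1); with t_0 = -1, classification follows.

With C = -1: the canonical form is 2F1(-10, 4; 15; -1). Verdict: the Kummer evaluation I3 applies (x = -1; c = 15 equals 1+a-b for upper {-10, 4}: listed pattern). Sum: -91/6.


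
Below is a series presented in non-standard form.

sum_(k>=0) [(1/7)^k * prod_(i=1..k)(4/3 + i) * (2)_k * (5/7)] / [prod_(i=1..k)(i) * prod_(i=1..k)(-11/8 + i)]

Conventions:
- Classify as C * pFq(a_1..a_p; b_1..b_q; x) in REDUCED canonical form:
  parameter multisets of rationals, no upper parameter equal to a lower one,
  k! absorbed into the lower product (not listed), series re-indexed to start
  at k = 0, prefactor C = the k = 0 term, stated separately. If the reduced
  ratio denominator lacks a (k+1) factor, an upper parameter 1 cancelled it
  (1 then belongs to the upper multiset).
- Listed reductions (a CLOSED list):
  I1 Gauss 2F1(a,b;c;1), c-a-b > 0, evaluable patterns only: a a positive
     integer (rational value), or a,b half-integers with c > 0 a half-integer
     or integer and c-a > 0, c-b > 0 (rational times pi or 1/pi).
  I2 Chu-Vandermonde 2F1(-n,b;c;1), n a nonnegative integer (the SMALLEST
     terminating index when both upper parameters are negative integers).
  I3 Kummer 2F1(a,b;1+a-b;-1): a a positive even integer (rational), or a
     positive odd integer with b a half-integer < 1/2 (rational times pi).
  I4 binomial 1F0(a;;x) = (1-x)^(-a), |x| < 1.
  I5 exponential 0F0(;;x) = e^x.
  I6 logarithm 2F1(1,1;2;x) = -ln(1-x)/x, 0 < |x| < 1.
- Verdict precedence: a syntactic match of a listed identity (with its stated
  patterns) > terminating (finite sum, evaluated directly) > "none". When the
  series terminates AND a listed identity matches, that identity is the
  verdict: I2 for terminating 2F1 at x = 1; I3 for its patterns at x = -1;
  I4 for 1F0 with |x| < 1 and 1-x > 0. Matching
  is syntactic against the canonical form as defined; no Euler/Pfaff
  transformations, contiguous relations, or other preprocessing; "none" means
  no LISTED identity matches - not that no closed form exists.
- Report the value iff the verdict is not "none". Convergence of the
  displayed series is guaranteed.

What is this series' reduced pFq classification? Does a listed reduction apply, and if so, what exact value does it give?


The series (x = 1/7) is 2F1: upper {2, 7/3}, lower {-3/8}, prefactor 5/7. Verdict: no listed reduction: x = 1/7 and upper {2, 7/3} fail every I1-I6 pattern.

Structural cue: t_0 being 5/7, the lower running product (prefactor 5/7) is a rising factorial.
Adjacent-term ratio: r(k) = (1/7) * (k+2) (k+7/3) / [(k-3/8) (k+1)] - rational in k, leading ratio (1/7); with t_0 = 5/7, classification follows.


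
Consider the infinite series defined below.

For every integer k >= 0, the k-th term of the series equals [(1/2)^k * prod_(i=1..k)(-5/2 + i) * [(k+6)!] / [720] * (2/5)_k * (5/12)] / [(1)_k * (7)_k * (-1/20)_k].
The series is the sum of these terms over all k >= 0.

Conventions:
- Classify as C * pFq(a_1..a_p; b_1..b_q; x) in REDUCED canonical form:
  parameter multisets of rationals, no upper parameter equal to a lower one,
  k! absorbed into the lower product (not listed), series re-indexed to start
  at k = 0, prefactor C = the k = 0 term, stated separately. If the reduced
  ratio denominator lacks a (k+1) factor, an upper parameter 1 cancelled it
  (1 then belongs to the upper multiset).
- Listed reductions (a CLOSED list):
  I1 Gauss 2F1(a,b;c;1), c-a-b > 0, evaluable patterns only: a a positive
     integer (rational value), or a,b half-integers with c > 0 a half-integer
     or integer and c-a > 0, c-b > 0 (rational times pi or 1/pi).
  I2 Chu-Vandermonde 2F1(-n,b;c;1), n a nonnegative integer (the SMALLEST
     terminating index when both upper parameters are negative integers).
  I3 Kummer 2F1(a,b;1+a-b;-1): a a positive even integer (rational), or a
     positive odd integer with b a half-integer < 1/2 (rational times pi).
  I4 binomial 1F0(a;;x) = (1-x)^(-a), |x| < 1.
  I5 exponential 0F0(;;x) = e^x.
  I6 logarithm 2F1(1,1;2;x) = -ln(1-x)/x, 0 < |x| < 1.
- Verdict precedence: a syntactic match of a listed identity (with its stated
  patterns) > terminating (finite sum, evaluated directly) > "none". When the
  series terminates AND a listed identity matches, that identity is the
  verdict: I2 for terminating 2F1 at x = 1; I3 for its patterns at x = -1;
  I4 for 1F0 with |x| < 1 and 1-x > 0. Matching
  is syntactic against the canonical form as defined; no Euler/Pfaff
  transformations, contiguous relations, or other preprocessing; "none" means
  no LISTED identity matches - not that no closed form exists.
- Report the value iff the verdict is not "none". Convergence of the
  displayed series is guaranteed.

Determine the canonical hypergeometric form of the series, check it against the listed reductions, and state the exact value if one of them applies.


x = 1/2 here; the reduced form reads 2F1, upper {-3/2, 2/5}, lower {-1/20}, C = 5/12. Verdict: none. No listed pattern accepts 2F1(-3/2, 2/5; -1/20; 1/2).

First insight: t_0 being 5/12, the running product (prefactor 5/12) telescopes to a rising factorial.
Step ratio: r(k) = (1/2) * (k-3/2) (k+2/5) / [(k-1/20) (k+1)] - rational in k, leading ratio (1/2); with t_0 = 5/12, classification follows.


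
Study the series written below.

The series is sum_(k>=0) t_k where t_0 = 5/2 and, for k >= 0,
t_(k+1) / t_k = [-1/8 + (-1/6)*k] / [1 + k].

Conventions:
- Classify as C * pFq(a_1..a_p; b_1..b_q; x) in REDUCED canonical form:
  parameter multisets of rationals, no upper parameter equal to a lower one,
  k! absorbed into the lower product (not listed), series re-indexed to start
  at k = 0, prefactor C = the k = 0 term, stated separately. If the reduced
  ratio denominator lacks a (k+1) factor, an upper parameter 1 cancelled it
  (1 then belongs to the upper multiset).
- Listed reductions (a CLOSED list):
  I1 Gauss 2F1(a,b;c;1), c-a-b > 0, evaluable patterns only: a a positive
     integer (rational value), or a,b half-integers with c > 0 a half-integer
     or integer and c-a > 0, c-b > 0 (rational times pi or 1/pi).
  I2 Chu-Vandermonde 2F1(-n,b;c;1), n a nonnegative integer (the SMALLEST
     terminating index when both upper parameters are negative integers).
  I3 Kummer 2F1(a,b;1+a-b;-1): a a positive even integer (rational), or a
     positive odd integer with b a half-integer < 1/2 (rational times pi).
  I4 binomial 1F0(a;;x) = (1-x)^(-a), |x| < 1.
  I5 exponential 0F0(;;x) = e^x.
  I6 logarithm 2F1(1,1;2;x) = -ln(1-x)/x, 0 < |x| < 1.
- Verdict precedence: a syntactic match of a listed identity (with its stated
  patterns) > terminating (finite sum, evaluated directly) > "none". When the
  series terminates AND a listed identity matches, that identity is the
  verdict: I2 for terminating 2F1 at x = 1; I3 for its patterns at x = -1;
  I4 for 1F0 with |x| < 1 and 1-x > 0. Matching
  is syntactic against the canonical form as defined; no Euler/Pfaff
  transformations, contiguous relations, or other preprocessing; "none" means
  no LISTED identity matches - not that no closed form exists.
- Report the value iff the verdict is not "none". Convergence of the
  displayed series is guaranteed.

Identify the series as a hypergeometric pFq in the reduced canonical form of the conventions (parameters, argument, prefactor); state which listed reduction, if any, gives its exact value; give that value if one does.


x = -1/6 here; the reduced form reads 1F0, upper {3/4}, lower {-}, C = 5/2. Verdict: this is the binomial series (I4) (the 1F0 binomial series: exponent -3/4, x = -1/6). Hence: (5/2) * (7/6)^(-3/4).

The tell: from the first term 5/2: factor the ratio over Q (C = 5/2): negated roots = parameters.
Adjacent-term ratio: r(k) = (-1/6) * (k+3/4) / [(k+1)] - rational; roots negated = parameters, x = (-1/6), C = 5/2.


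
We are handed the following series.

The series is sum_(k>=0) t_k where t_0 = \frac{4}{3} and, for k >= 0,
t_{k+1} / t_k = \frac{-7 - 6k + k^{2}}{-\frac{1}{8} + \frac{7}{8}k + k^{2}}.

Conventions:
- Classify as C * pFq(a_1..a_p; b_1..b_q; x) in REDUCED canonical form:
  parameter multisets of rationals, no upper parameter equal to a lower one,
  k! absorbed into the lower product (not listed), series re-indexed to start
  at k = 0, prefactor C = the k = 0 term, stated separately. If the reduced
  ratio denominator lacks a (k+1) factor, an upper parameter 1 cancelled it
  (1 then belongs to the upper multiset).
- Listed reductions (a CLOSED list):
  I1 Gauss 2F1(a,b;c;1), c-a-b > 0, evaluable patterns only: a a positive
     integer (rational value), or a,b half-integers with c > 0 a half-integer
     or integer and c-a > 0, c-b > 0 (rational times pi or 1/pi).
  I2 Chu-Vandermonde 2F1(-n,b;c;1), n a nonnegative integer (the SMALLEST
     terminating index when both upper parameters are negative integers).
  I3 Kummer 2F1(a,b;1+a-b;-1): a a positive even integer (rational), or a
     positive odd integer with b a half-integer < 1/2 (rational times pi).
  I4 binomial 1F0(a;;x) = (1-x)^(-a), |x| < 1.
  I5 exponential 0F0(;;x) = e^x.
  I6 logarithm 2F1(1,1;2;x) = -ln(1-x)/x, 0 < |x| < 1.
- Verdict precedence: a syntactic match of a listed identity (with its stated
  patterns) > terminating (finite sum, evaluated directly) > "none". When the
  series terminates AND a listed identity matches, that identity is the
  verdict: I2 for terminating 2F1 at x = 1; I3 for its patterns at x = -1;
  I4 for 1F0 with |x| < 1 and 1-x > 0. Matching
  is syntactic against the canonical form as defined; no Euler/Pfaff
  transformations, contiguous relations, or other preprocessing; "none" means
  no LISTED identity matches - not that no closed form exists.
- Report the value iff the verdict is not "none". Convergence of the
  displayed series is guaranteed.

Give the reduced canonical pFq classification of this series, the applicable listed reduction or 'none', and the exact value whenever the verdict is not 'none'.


Structural cue: from the first term \frac{4}{3}: the expanded ratio factors over Q; C = 4/3, roots give parameters.
Adjacent-term ratio: r(k) = 1 * (k-7) (k+1) / [(k-\frac{1}{8}) (k+1)] - rational; roots negated = parameters, x = 1, C = \frac{4}{3}.

Reduced: x = 1, 2F1, upper = {-7, 1}, lower = {-\frac{1}{8}}, C = \frac{4}{3}. Verdict at x = 1: Chu-Vandermonde (I2) matches (terminating 2F1 at x = 1 with n = 7, b = 1, c = -\frac{1}{8}). Hence: -\frac{12}{47}.


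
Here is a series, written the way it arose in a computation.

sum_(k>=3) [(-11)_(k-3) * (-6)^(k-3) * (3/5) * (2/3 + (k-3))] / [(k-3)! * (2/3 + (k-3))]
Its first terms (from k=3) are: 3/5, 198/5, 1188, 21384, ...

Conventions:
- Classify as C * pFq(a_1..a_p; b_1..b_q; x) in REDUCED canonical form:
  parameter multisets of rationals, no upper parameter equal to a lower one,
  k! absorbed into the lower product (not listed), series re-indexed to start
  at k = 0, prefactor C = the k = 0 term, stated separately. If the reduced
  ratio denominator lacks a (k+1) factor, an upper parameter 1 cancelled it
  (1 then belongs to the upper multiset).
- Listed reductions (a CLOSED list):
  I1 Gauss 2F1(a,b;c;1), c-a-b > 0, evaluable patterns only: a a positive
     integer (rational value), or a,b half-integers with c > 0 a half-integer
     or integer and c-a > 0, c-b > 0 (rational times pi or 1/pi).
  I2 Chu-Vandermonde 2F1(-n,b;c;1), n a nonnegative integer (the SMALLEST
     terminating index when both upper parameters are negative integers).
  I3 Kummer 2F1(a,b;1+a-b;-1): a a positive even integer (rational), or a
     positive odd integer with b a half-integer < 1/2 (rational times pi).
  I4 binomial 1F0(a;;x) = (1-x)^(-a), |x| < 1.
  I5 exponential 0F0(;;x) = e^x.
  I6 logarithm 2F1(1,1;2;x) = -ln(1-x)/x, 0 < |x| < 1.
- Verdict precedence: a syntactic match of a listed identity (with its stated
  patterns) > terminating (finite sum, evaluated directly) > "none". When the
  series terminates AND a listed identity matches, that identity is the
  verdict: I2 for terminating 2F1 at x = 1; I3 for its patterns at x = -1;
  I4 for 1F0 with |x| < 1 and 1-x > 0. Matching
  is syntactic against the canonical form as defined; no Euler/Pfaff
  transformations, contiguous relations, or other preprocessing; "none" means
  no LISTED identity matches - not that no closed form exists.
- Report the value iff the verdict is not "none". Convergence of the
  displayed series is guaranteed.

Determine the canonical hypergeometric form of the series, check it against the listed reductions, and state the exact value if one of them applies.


Key observation: with t_0 = 3/5, the factor k + 2/3 cancels (top and bottom), leaving prefactor 3/5.
Step ratio: r(k) = (-6) * (k-11) / [(k+1)] - rational in k, leading ratio (-6); with t_0 = 3/5, classification follows.

Prefactor 3/5, argument -6: 1F0 with upper {-11} over lower {-}. Verdict: terminating (-11 upstairs). 12 nonzero terms in all; added directly. Value: 5931980229/5.


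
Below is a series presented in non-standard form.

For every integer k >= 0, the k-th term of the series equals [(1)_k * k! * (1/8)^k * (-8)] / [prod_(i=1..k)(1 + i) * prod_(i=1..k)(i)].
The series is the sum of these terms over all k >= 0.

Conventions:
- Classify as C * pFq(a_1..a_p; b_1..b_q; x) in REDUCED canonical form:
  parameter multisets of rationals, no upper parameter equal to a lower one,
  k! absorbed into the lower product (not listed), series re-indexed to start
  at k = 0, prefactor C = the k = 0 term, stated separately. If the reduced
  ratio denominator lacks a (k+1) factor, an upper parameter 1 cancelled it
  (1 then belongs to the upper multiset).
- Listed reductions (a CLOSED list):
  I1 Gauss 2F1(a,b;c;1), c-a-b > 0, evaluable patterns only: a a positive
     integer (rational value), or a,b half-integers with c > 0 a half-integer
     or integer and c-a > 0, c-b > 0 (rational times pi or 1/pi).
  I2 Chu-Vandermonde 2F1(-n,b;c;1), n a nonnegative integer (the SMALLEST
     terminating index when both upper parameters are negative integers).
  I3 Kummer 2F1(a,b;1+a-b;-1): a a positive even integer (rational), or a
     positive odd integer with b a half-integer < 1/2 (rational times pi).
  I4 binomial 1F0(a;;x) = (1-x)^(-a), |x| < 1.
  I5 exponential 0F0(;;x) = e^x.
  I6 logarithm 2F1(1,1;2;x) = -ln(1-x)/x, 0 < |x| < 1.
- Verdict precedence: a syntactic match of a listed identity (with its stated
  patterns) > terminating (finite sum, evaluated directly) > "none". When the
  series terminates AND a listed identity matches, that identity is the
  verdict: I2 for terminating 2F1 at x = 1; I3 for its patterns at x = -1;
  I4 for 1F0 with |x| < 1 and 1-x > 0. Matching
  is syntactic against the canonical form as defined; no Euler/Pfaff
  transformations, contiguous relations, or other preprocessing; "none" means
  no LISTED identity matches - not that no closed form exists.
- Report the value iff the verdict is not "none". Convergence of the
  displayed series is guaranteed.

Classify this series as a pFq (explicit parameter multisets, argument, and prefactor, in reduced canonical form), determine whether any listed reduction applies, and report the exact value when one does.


Prefactor -8, argument 1/8: 2F1 with upper {1, 1} over lower {2}. Verdict: logarithm (I6) fires (the logarithm: parameters (1,1;2), x = 1/8). Sum: 64 * ln(7/8).

Structural cue: x = (1/8) and the product of the first k integers (prefactor -8) is k!.
Term ratio: r(k) = (1/8) * (k+1) (k+1) / [(k+2) (k+1)] - poly over poly, x = (1/8) from leading terms; C = -8 at k = 0.


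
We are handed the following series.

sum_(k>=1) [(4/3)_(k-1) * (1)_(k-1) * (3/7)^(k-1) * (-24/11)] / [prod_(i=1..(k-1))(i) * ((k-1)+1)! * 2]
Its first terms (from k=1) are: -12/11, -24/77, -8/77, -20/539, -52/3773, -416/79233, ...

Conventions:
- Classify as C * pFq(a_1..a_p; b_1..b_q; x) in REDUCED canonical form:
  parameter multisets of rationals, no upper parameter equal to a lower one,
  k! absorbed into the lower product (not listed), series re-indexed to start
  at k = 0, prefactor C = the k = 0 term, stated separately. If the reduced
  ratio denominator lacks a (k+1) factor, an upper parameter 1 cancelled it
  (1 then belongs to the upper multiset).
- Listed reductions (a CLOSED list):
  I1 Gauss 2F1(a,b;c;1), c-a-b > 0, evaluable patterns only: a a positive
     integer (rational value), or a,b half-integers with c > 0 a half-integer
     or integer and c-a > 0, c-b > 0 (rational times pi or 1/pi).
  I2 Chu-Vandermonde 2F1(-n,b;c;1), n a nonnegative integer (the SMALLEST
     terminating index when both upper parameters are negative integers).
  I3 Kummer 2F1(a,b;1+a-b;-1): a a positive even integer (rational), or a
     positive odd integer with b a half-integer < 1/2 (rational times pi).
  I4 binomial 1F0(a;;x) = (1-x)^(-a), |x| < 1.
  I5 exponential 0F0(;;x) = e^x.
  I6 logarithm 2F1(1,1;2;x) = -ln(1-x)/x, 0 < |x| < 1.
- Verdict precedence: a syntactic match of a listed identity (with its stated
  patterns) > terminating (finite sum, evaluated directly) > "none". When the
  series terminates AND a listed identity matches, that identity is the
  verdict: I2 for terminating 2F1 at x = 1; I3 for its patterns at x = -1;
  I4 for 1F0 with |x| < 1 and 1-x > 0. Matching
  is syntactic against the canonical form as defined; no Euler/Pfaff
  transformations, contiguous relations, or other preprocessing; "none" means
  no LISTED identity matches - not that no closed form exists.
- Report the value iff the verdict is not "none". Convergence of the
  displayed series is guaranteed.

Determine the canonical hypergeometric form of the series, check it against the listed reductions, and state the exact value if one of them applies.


Classification (C = -12/11): 2F1 with upper {1, 4/3}, lower {2}, argument x = 3/7. Verdict: none - this 2F1 at x = 3/7 matches no listed pattern, and upper {1, 4/3} holds no stopper.

First insight: t_0 = -12/11 here, and the denominator's factorial ratio (C = -12/11) is a lower Pochhammer.
Step ratio: r(k) = (3/7) * (k+1) (k+4/3) / [(k+2) (k+1)] - rational in k. x = (3/7); t_0 = -12/11; negate the roots.


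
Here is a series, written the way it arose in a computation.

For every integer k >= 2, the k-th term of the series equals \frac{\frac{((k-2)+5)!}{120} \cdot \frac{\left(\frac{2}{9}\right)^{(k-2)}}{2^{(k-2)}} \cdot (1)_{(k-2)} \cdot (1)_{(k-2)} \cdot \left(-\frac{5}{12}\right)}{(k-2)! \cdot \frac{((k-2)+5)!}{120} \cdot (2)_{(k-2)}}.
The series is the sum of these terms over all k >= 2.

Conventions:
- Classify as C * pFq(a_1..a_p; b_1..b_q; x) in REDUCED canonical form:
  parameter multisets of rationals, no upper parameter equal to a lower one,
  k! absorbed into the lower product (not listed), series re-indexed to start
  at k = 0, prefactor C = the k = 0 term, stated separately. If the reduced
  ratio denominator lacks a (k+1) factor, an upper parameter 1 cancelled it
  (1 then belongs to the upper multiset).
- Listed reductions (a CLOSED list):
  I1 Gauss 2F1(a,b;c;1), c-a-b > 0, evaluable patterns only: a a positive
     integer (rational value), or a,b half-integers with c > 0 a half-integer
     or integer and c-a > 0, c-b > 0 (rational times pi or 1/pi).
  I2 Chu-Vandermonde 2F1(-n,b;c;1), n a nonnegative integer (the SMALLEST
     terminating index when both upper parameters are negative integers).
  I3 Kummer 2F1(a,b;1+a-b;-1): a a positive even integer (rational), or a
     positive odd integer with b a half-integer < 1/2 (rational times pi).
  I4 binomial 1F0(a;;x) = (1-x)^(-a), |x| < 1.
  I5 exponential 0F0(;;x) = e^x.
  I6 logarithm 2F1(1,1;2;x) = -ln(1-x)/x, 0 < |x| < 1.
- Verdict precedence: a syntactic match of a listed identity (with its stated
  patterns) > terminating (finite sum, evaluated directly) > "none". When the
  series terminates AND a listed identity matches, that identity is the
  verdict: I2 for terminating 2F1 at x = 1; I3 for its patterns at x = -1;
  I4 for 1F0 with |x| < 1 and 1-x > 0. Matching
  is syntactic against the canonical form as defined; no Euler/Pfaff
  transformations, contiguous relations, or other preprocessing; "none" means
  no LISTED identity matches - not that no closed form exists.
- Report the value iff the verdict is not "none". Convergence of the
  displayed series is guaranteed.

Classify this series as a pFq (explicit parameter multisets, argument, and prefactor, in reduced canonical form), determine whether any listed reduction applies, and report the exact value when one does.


Canonical form: C = -\frac{5}{12} times 2F1 with upper {1, 1}, lower {2}, x = \frac{1}{9}. Verdict: the logarithmic series (I6) matches (the logarithm: parameters (1,1;2), x = \frac{1}{9}). Its exact value is \frac{15}{4} \cdot \ln\left(\frac{8}{9}\right).

Key observation: x = \frac{1}{9} and the two k-th powers (C = -5/12, x = 1/9) combine into one argument.
Term ratio: r(k) = \frac{1}{9} * (k+1) (k+1) / [(k+2) (k+1)] - rational in k, leading ratio \frac{1}{9}; with t_0 = -\frac{5}{12}, classification follows.


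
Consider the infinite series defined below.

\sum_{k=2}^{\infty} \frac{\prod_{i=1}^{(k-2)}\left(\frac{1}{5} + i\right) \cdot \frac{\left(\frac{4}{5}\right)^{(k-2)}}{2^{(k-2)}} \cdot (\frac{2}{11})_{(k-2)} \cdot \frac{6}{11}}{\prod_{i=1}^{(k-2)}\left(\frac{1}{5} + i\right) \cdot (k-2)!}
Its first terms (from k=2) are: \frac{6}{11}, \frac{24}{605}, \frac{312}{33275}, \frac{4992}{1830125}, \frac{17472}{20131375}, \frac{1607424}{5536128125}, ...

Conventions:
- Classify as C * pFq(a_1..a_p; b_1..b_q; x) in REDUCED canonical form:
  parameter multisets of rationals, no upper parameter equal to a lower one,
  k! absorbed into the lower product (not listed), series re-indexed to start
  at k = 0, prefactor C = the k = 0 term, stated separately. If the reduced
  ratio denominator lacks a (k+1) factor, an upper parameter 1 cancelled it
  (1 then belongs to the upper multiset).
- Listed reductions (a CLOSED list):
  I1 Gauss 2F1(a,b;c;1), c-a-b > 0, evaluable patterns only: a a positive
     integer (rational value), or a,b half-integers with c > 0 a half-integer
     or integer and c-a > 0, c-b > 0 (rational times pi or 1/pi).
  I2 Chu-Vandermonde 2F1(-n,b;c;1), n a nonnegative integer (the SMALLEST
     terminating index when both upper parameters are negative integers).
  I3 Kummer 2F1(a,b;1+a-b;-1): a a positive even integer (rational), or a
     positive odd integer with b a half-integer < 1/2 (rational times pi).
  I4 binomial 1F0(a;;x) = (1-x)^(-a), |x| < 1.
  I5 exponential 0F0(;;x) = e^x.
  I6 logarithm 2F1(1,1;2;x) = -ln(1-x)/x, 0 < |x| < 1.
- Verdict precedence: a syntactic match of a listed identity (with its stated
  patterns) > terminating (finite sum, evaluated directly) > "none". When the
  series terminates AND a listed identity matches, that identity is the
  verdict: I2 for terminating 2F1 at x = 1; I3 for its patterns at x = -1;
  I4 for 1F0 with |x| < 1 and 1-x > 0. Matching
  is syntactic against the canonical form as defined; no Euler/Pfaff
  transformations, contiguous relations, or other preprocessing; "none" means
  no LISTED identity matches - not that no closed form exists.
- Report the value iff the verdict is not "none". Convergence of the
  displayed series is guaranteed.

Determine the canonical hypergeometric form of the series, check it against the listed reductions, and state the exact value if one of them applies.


This is \frac{6}{11} * 1F0(\frac{2}{11}; -; \frac{2}{5}) in reduced canonical form. Verdict: binomial (I4) matches (the 1F0 binomial series: exponent -2/11, x = \frac{2}{5}). Value: \frac{6}{11} \cdot \left(\frac{3}{5}\right)^{-\frac{2}{11}}.

Structural cue: t_0 = \frac{6}{11} here, and the parameter 6/5 appears in both the upper and lower lists and cancels.
Step ratio: r(k) = \frac{2}{5} * (k+\frac{2}{11}) / [(k+1)] - rational in k, leading ratio \frac{2}{5}; with t_0 = \frac{6}{11}, classification follows.


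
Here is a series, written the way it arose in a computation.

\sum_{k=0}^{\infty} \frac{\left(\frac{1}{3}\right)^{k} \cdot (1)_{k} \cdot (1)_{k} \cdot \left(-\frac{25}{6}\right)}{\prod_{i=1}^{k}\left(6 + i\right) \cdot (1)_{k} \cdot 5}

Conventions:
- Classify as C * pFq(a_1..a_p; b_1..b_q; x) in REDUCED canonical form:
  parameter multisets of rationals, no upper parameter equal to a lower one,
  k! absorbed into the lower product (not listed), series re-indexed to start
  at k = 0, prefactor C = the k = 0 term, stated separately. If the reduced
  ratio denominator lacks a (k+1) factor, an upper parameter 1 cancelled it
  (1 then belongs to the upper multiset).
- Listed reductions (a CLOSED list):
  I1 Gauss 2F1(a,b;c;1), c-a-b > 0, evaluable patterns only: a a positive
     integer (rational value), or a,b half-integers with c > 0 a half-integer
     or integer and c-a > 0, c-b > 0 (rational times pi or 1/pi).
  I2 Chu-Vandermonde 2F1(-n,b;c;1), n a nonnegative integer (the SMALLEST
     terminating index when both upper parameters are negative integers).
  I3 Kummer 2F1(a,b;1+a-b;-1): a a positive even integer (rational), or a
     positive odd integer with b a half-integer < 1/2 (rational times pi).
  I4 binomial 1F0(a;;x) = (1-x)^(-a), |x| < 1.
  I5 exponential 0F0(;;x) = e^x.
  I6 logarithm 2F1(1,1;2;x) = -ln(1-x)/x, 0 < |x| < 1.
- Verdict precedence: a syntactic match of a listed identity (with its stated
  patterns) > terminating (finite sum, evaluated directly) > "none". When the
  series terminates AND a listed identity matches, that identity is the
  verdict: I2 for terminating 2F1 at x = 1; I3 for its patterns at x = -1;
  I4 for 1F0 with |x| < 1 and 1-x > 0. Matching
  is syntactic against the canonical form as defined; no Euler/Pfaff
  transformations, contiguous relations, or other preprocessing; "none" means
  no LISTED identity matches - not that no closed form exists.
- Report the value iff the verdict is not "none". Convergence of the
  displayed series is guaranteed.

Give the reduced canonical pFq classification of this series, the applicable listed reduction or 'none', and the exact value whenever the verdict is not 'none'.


Structural cue: with t_0 = -\frac{5}{6}, (1)_k (C = -5/6, x = 1/3) is k! itself.
Term ratio: r(k) = \frac{1}{3} * (k+1) (k+1) / [(k+7) (k+1)] - poly over poly, x = \frac{1}{3} from leading terms; C = -\frac{5}{6} at k = 0.

Prefactor -\frac{5}{6}, argument \frac{1}{3}: 2F1 with upper {1, 1} over lower {7}. Verdict: none (x = \frac{1}{3}): each listed identity misses the multisets {1, 1} ; {7}.


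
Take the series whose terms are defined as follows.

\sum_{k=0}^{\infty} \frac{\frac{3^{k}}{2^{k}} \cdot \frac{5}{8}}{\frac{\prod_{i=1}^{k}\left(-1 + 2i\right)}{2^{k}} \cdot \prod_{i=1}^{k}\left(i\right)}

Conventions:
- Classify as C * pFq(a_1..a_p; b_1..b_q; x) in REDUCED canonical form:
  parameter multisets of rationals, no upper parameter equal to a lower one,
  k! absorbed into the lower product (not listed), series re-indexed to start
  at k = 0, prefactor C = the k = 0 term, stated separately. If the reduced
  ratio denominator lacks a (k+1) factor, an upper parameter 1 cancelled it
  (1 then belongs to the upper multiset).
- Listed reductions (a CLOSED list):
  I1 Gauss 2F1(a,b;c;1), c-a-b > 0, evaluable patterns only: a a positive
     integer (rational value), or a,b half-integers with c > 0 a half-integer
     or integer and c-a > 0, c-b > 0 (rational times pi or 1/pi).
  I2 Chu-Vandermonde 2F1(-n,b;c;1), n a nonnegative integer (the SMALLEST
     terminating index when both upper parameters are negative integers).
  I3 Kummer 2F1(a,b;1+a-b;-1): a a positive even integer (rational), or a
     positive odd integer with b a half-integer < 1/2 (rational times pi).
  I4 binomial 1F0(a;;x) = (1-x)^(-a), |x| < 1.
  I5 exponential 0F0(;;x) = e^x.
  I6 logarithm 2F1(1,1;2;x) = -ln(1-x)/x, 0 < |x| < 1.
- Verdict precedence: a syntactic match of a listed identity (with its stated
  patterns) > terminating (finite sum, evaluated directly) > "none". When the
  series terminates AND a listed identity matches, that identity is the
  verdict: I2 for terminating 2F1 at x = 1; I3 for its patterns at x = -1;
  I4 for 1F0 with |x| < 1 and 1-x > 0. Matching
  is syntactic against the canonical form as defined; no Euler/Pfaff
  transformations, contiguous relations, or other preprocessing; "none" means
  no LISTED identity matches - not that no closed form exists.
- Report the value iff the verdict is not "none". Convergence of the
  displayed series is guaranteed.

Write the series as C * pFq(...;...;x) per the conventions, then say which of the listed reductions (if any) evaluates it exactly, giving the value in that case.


Classification (C = \frac{5}{8}): 0F1 with upper {-}, lower {\frac{1}{2}}, argument x = \frac{3}{2}. Verdict: none. Every listed pattern misses the 0F1 form at \frac{3}{2}, upper {-}.

Key step: t_0 being \frac{5}{8}, the two k-th powers (C = 5/8, x = 3/2) combine into one argument.
Step ratio: r(k) = \frac{3}{2} * 1 / [(k+\frac{1}{2}) (k+1)] - poly over poly, x = \frac{3}{2} from leading terms; C = \frac{5}{8} at k = 0.


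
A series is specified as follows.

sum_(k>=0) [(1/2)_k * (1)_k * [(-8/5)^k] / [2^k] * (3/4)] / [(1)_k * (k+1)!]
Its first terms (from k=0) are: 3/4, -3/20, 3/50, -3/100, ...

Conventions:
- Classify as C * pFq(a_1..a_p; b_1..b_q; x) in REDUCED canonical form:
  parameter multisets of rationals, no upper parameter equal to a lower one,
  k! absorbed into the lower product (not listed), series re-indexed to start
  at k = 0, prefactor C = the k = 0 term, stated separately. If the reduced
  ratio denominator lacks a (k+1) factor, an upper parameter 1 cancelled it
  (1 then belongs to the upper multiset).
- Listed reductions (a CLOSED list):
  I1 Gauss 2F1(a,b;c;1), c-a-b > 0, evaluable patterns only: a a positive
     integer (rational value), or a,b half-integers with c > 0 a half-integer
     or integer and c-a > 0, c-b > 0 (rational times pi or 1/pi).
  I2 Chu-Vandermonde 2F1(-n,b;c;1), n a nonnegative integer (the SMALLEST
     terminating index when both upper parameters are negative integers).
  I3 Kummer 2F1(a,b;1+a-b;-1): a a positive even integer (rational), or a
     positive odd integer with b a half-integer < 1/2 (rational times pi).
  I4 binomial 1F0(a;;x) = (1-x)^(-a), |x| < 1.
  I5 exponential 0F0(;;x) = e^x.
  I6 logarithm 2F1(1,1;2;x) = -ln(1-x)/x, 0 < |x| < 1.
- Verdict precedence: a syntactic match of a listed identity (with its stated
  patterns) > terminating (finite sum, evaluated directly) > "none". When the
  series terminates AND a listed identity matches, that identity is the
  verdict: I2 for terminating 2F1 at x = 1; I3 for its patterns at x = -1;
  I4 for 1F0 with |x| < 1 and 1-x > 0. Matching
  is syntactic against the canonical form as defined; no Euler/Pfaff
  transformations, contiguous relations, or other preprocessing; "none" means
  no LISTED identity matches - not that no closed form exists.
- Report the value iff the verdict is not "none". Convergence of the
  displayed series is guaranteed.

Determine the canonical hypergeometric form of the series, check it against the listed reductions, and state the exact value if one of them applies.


With C = 3/4: the canonical form is 2F1(1/2, 1; 2; -4/5). Verdict: none. Every listed pattern misses the 2F1 form at -4/5, upper {1/2, 1}.

First insight: t_0 = 3/4 here, and (1)_k (C = 3/4, x = -4/5) is k! itself.
Term ratio: r(k) = (-4/5) * (k+1/2) (k+1) / [(k+2) (k+1)] - rational in k. x = (-4/5); t_0 = 3/4; negate the roots.


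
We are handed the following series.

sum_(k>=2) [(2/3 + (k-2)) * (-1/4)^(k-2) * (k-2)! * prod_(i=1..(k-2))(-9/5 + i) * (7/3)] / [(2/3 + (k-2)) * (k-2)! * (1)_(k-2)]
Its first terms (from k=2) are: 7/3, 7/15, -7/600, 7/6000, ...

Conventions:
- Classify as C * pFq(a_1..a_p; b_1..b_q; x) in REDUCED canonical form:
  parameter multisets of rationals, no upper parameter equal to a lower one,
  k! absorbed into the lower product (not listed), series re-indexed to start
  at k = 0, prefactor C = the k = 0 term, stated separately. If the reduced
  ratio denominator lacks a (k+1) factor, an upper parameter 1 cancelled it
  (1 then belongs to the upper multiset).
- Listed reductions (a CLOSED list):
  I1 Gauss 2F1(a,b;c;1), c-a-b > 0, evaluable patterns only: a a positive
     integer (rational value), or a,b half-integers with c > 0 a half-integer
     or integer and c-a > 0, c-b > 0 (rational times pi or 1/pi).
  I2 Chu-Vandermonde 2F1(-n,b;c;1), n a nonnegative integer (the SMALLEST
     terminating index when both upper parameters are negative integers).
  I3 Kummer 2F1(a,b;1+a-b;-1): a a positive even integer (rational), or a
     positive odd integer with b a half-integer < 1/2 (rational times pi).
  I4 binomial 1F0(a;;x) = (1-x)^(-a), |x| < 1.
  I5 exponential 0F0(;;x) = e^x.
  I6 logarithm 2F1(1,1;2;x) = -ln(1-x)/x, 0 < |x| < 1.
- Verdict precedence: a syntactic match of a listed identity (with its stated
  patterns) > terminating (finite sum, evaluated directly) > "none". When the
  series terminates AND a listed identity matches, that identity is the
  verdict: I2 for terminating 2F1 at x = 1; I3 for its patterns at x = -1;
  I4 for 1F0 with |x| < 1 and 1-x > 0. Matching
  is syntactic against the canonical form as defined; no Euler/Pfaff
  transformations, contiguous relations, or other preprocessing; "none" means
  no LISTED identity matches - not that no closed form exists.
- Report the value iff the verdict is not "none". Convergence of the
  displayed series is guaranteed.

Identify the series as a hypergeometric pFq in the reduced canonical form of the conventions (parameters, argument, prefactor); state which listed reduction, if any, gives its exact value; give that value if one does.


Classification (C = 7/3): 1F0 with upper {-4/5}, lower {-}, argument x = -1/4. Verdict: the binomial series (I4) fires (the 1F0 binomial series: exponent 4/5, x = -1/4). Sum: (7/3) * (5/4)^(4/5).

First insight: with t_0 = 7/3, the parameter 1 appears in both the upper and lower lists and cancels (alongside the other common factor).
Adjacent-term ratio: r(k) = (-1/4) * (k-4/5) / [(k+1)] ; factor over Q: parameters, x = (-1/4), and C = 7/3.
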